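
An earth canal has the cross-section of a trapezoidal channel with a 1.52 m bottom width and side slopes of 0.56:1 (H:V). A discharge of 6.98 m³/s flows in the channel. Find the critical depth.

y_c = 1.12 m

At critical depth, Q² T / (g A³) = 1, i.e. A³/T = Q²/g = 6.98²/9.81 = 4.966.
Try y = 1.39 m: A³/T = 10.6 — high.
Try y = 1.12 m: A³/T = 5.013 — matches.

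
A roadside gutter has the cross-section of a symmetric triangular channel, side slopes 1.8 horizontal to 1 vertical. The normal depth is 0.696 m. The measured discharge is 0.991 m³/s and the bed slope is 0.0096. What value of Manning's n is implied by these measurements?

n = 0.039

For a triangular section with side slope z = 1.8: A = zy² = 1.8×0.696² = 0.8719 m²; P = 2y√(1+z²) = 2×0.696×2.059 = 2.866 m.
Hydraulic radius R = A/P = 0.8719/2.866 = 0.3042 m.
Rearranging Manning's equation: n = (1/Q) A R^(2/3) S^(1/2) = (1/0.991) × 0.8719 × 0.3042^(2/3) × √0.0096 = 0.039.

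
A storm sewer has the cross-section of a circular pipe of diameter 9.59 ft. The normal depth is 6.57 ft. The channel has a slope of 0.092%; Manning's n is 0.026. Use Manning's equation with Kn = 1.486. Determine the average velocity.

V = 3.46 ft/s

For a circular section of diameter D = 9.59 ft at depth y = 6.57 ft, the central angle is θ = 2 arccos(1 − 2y/D) = 3.9 rad. Then A = (D²/8)(θ − sin θ) = 52.74 ft² and P = Dθ/2 = 18.7 ft.
Hydraulic radius R = A/P = 52.74/18.7 = 2.82 ft.
From Manning's equation, V = (1.486/n) R^(2/3) S^(1/2) = (1.486/0.026) × 2.82^(2/3) × 0.00092^(1/2) = 3.46 ft/s.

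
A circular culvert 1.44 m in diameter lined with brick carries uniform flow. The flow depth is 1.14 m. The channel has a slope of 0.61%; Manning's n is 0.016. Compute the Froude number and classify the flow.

subcritical

For a circular section of diameter D = 1.44 m at depth y = 1.14 m, the central angle is θ = 2 arccos(1 − 2y/D) = 4.387 rad. Then A = (D²/8)(θ − sin θ) = 1.383 m² and P = Dθ/2 = 3.159 m.
Hydraulic radius R = A/P = 1.383/3.159 = 0.4378 m.
V = (1/n) R^(2/3) √S = (1/0.016) × 0.4378^(2/3) × √0.0061 = 2.814 m/s. Hydraulic depth D_h = A/T = 1.383/1.17 = 1.182 m.
Froude number Fr = V/√(g·D_h) = 2.814/√(9.81×1.182) = 0.826, which is less than 1, so the flow is subcritical.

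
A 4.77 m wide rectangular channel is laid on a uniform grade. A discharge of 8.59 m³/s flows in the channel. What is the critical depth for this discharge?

y_c = 0.691 m

For a rectangular channel, critical depth y_c = (q²/g)^(1/3) where q = Q/b = 8.59/4.77 = 1.801 m²/s.
So y_c = (1.801²/9.81)^(1/3) = 0.691 m.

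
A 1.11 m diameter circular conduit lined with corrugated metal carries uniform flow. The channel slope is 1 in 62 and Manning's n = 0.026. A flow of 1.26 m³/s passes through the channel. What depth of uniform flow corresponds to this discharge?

Manning's equation rearranged: A R^(2/3) = nQ / (1·√S) = 0.026 × 1.26 / (√0.01613) = 0.258.
Trying y = 0.473 m: A R^(2/3) = 0.1556 — too small.
Trying y = 0.812 m: A R^(2/3) = 0.3644 — too large.
Trying y = 0.637 m: A R^(2/3) = 0.2581 — close enough.

y_n = 0.637 m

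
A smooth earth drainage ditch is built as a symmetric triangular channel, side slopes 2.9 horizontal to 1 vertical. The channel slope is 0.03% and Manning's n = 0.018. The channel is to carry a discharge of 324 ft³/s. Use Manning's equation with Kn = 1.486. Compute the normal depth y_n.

y_n = 6.18 ft

Manning's equation rearranged: A R^(2/3) = nQ / (1.486·√S) = 0.018 × 324 / (1.486 × √0.0003) = 226.6.
At y = 5 ft: A R^(2/3) = 128.6 — short.
At y = 7.47 ft: A R^(2/3) = 375.2 — over.
At y = 6.18 ft: A R^(2/3) = 226.3 — ≈ 226.6.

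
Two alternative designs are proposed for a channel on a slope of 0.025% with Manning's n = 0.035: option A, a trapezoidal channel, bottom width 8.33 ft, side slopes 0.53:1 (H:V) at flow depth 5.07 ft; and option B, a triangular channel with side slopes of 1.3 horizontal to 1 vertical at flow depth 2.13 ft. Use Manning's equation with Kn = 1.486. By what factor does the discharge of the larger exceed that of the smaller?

21.2

Channel A: With bottom width b = 8.33 ft and side slope z = 0.53: A = (b + zy)y = (8.33 + 0.53×5.07)×5.07 = 55.86 ft²; P = b + 2y√(1+z²) = 8.33 + 2×5.07×1.132 = 19.81 ft. Hydraulic radius R = A/P = 55.86/19.81 = 2.82 ft. Q_A = (1.486/0.035)·55.86·2.82^(2/3)·√0.00025 = 74.85 ft³/s.
Channel B: For a triangular section with side slope z = 1.3: A = zy² = 1.3×2.13² = 5.898 ft²; P = 2y√(1+z²) = 2×2.13×1.64 = 6.987 ft. Hydraulic radius R = A/P = 5.898/6.987 = 0.8441 ft. Q_B = (1.486/0.035)·5.898·0.8441^(2/3)·√0.00025 = 3.536 ft³/s.
The larger discharge is 74.85 ft³/s and the smaller is 3.536 ft³/s; the ratio is 21.2.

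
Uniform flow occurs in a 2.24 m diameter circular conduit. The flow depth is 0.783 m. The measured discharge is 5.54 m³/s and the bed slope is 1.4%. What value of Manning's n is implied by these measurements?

For a circular section of diameter D = 2.24 m at depth y = 0.783 m, the central angle is θ = 2 arccos(1 − 2y/D) = 2.53 rad. Then A = (D²/8)(θ − sin θ) = 1.227 m² and P = Dθ/2 = 2.834 m.
Hydraulic radius R = A/P = 1.227/2.834 = 0.433 m.
Rearranging Manning's equation: n = (1/Q) A R^(2/3) S^(1/2) = (1/5.54) × 1.227 × 0.433^(2/3) × √0.014 = 0.015.

n = 0.015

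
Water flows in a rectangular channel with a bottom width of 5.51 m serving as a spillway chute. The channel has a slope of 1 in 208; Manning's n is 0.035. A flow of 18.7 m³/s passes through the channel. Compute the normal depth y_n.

Manning's equation rearranged: A R^(2/3) = nQ / (1·√S) = 0.035 × 18.7 / (√0.004808) = 9.439.
Try y = 1.84 m: A R^(2/3) = 10.82 — over.
Try y = 1.47 m: A R^(2/3) = 7.874 — short.
Try y = 1.67 m: A R^(2/3) = 9.444 — ≈ 9.439.

y_n = 1.67 m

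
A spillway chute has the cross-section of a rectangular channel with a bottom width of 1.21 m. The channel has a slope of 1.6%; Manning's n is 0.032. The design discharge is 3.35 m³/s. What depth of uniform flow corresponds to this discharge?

Manning's equation rearranged: A R^(2/3) = nQ / (1·√S) = 0.032 × 3.35 / (√0.016) = 0.8475.
Try y = 1.53 m: A R^(2/3) = 1.06 — high.
Try y = 1.27 m: A R^(2/3) = 0.8478 — close enough.

y_n = 1.27 m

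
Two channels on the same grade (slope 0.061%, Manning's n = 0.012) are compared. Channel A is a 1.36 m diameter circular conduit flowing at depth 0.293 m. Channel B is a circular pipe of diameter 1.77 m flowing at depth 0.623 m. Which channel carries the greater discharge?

channel B

Channel A: For a circular section of diameter D = 1.36 m at depth y = 0.293 m, the central angle is θ = 2 arccos(1 − 2y/D) = 1.931 rad. Then A = (D²/8)(θ − sin θ) = 0.23 m² and P = Dθ/2 = 1.313 m. Hydraulic radius R = A/P = 0.23/1.313 = 0.1752 m. Q_A = (1/0.012)·0.23·0.1752^(2/3)·√0.00061 = 0.1482 m³/s.
Channel B: For a circular section of diameter D = 1.77 m at depth y = 0.623 m, the central angle is θ = 2 arccos(1 − 2y/D) = 2.54 rad. Then A = (D²/8)(θ − sin θ) = 0.7734 m² and P = Dθ/2 = 2.248 m. Hydraulic radius R = A/P = 0.7734/2.248 = 0.344 m. Q_B = (1/0.012)·0.7734·0.344^(2/3)·√0.00061 = 0.7815 m³/s.
Q_A = 0.1482 m³/s vs Q_B = 0.7815 m³/s, so channel B carries more.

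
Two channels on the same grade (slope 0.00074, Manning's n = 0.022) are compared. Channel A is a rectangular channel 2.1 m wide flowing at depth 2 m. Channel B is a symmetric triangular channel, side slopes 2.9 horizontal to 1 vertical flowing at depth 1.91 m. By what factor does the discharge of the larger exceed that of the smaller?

Channel A: Flow area A = b·y = 2.1 × 2 = 4.2 m². Wetted perimeter P = b + 2y = 2.1 + 2×2 = 6.1 m. Hydraulic radius R = A/P = 4.2/6.1 = 0.6885 m. Q_A = (1/0.022)·4.2·0.6885^(2/3)·√0.00074 = 4.049 m³/s.
Channel B: For a triangular section with side slope z = 2.9: A = zy² = 2.9×1.91² = 10.58 m²; P = 2y√(1+z²) = 2×1.91×3.068 = 11.72 m. Hydraulic radius R = A/P = 10.58/11.72 = 0.9028 m. Q_B = (1/0.022)·10.58·0.9028^(2/3)·√0.00074 = 12.22 m³/s.
The larger discharge is 12.22 m³/s and the smaller is 4.049 m³/s; the ratio is 3.02.

3.02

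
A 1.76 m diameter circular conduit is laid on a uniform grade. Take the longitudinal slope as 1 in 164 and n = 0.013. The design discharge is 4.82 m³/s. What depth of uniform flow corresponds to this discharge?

y_n = 0.952 m

Manning's equation rearranged: A R^(2/3) = nQ / (1·√S) = 0.013 × 4.82 / (√0.006098) = 0.8024.
Trying y = 1.13 m: A R^(2/3) = 1.046 — over.
Trying y = 0.687 m: A R^(2/3) = 0.4535 — short.
Trying y = 0.952 m: A R^(2/3) = 0.8023 — matches.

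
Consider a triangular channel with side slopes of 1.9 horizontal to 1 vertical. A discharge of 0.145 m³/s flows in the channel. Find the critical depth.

At critical depth, Q² T / (g A³) = 1, i.e. A³/T = Q²/g = 0.145²/9.81 = 0.002143.
At y = 0.18 m: A³/T = 0.0003411 — low.
At y = 0.312 m: A³/T = 0.005336 — high.
At y = 0.26 m: A³/T = 0.002145 — ≈ 0.002143.

y_c = 0.26 m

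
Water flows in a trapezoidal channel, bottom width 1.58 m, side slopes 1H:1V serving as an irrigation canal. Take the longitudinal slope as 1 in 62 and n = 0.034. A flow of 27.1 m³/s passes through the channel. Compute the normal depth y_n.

y_n = 2.02 m

Manning's equation rearranged: A R^(2/3) = nQ / (1·√S) = 0.034 × 27.1 / (√0.01613) = 7.255.
Trying y = 2.2 m: A R^(2/3) = 8.677 — too large.
Trying y = 1.53 m: A R^(2/3) = 4.119 — too small.
Trying y = 2.02 m: A R^(2/3) = 7.258 — matches.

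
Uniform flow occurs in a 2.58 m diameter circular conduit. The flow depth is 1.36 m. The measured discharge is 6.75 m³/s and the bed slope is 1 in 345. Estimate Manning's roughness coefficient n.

n = 0.017

For a circular section of diameter D = 2.58 m at depth y = 1.36 m, the central angle is θ = 2 arccos(1 − 2y/D) = 3.25 rad. Then A = (D²/8)(θ − sin θ) = 2.794 m² and P = Dθ/2 = 4.193 m.
Hydraulic radius R = A/P = 2.794/4.193 = 0.6665 m.
Rearranging Manning's equation: n = (1/Q) A R^(2/3) S^(1/2) = (1/6.75) × 2.794 × 0.6665^(2/3) × √0.002899 = 0.017.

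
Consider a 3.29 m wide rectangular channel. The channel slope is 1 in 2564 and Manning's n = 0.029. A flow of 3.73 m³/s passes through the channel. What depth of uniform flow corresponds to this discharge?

y_n = 1.83 m

Manning's equation rearranged: A R^(2/3) = nQ / (1·√S) = 0.029 × 3.73 / (√0.00039) = 5.477.
Try y = 1.47 m: A R^(2/3) = 4.085 — low.
Try y = 2.21 m: A R^(2/3) = 6.992 — high.
Try y = 1.83 m: A R^(2/3) = 5.471 — matches.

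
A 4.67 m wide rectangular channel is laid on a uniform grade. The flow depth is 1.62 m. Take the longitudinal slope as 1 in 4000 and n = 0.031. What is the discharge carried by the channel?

Flow area A = b·y = 4.67 × 1.62 = 7.565 m². Wetted perimeter P = b + 2y = 4.67 + 2×1.62 = 7.91 m.
Hydraulic radius R = A/P = 7.565/7.91 = 0.9564 m.
Manning's equation: Q = (1/n) A R^(2/3) S^(1/2) = (1/0.031) × 7.565 × 0.9564^(2/3) × 0.00025^(1/2) = 3.75 m³/s.

Q = 3.75 m³/s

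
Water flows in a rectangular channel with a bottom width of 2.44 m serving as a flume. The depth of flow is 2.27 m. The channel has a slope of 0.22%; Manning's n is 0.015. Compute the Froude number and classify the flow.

subcritical

Flow area A = b·y = 2.44 × 2.27 = 5.539 m². Wetted perimeter P = b + 2y = 2.44 + 2×2.27 = 6.98 m.
Hydraulic radius R = A/P = 5.539/6.98 = 0.7935 m.
V = (1/n) R^(2/3) √S = (1/0.015) × 0.7935^(2/3) × √0.0022 = 2.68 m/s. Hydraulic depth D_h = A/T = 5.539/2.44 = 2.27 m.
Froude number Fr = V/√(g·D_h) = 2.68/√(9.81×2.27) = 0.568, which is less than 1, so the flow is subcritical.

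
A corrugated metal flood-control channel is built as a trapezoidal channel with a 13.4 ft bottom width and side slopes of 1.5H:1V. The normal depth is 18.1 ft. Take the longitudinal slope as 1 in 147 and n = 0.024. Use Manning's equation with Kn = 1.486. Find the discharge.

With bottom width b = 13.4 ft and side slope z = 1.5: A = (b + zy)y = (13.4 + 1.5×18.1)×18.1 = 734 ft²; P = b + 2y√(1+z²) = 13.4 + 2×18.1×1.803 = 78.66 ft.
Hydraulic radius R = A/P = 734/78.66 = 9.331 ft.
Manning's equation: Q = (1.486/n) A R^(2/3) S^(1/2) = (1.486/0.024) × 734 × 9.331^(2/3) × 0.006803^(1/2) = 16600 ft³/s.

Q = 16600 ft³/s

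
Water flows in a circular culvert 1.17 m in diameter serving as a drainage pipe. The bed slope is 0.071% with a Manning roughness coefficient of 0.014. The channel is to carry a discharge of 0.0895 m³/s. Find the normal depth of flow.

Manning's equation rearranged: A R^(2/3) = nQ / (1·√S) = 0.014 × 0.0895 / (√0.00071) = 0.04702.
Trying y = 0.182 m: A R^(2/3) = 0.02482 — low.
Trying y = 0.312 m: A R^(2/3) = 0.07372 — high.
Trying y = 0.249 m: A R^(2/3) = 0.04703 — close enough.

y_n = 0.249 m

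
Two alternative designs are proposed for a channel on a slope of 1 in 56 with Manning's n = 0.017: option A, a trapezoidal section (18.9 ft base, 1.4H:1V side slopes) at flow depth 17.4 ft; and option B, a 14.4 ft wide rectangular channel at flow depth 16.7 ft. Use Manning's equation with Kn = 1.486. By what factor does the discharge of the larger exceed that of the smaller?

4.8

Channel A: With bottom width b = 18.9 ft and side slope z = 1.4: A = (b + zy)y = (18.9 + 1.4×17.4)×17.4 = 752.7 ft²; P = b + 2y√(1+z²) = 18.9 + 2×17.4×1.72 = 78.77 ft. Hydraulic radius R = A/P = 752.7/78.77 = 9.556 ft. Q_A = (1.486/0.017)·752.7·9.556^(2/3)·√0.01786 = 39590 ft³/s.
Channel B: Flow area A = b·y = 14.4 × 16.7 = 240.5 ft². Wetted perimeter P = b + 2y = 14.4 + 2×16.7 = 47.8 ft. Hydraulic radius R = A/P = 240.5/47.8 = 5.031 ft. Q_B = (1.486/0.017)·240.5·5.031^(2/3)·√0.01786 = 8247 ft³/s.
The larger discharge is 39590 ft³/s and the smaller is 8247 ft³/s; the ratio is 4.8.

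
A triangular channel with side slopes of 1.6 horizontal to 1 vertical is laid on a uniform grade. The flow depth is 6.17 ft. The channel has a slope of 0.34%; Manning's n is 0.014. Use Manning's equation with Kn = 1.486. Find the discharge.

Q = 716 ft³/s

For a triangular section with side slope z = 1.6: A = zy² = 1.6×6.17² = 60.91 ft²; P = 2y√(1+z²) = 2×6.17×1.887 = 23.28 ft.
Hydraulic radius R = A/P = 60.91/23.28 = 2.616 ft.
Manning's equation: Q = (1.486/n) A R^(2/3) S^(1/2) = (1.486/0.014) × 60.91 × 2.616^(2/3) × 0.0034^(1/2) = 716 ft³/s.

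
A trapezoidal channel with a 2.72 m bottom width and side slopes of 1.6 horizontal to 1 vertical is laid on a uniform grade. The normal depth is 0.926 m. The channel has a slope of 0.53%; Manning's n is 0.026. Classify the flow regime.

subcritical

With bottom width b = 2.72 m and side slope z = 1.6: A = (b + zy)y = (2.72 + 1.6×0.926)×0.926 = 3.891 m²; P = b + 2y√(1+z²) = 2.72 + 2×0.926×1.887 = 6.214 m.
Hydraulic radius R = A/P = 3.891/6.214 = 0.6261 m.
V = (1/n) R^(2/3) √S = (1/0.026) × 0.6261^(2/3) × √0.0053 = 2.049 m/s. Hydraulic depth D_h = A/T = 3.891/5.683 = 0.6846 m.
Froude number Fr = V/√(g·D_h) = 2.049/√(9.81×0.6846) = 0.791, which is less than 1, so the flow is subcritical.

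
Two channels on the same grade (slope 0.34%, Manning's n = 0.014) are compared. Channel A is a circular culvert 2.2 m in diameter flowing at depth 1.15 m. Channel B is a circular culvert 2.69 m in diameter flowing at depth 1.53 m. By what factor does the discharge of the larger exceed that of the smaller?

1.96

Channel A: For a circular section of diameter D = 2.2 m at depth y = 1.15 m, the central angle is θ = 2 arccos(1 − 2y/D) = 3.233 rad. Then A = (D²/8)(θ − sin θ) = 2.011 m² and P = Dθ/2 = 3.556 m. Hydraulic radius R = A/P = 2.011/3.556 = 0.5655 m. Q_A = (1/0.014)·2.011·0.5655^(2/3)·√0.0034 = 5.726 m³/s.
Channel B: For a circular section of diameter D = 2.69 m at depth y = 1.53 m, the central angle is θ = 2 arccos(1 − 2y/D) = 3.418 rad. Then A = (D²/8)(θ − sin θ) = 3.338 m² and P = Dθ/2 = 4.597 m. Hydraulic radius R = A/P = 3.338/4.597 = 0.7261 m. Q_B = (1/0.014)·3.338·0.7261^(2/3)·√0.0034 = 11.23 m³/s.
The larger discharge is 11.23 m³/s and the smaller is 5.726 m³/s; the ratio is 1.96.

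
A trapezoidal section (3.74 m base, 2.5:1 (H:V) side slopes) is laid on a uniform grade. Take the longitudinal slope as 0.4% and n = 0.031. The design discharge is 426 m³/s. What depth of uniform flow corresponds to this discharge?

y_n = 5.66 m

Manning's equation rearranged: A R^(2/3) = nQ / (1·√S) = 0.031 × 426 / (√0.004) = 208.8.
At y = 6.85 m: A R^(2/3) = 330.6 — too large.
At y = 5.66 m: A R^(2/3) = 208.7 — matches.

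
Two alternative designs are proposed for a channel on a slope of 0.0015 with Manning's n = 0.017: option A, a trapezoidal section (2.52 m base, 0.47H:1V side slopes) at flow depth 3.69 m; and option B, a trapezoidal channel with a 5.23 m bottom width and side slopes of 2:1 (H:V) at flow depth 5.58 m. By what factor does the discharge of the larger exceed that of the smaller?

Channel A: With bottom width b = 2.52 m and side slope z = 0.47: A = (b + zy)y = (2.52 + 0.47×3.69)×3.69 = 15.7 m²; P = b + 2y√(1+z²) = 2.52 + 2×3.69×1.105 = 10.67 m. Hydraulic radius R = A/P = 15.7/10.67 = 1.471 m. Q_A = (1/0.017)·15.7·1.471^(2/3)·√0.0015 = 46.25 m³/s.
Channel B: With bottom width b = 5.23 m and side slope z = 2: A = (b + zy)y = (5.23 + 2×5.58)×5.58 = 91.46 m²; P = b + 2y√(1+z²) = 5.23 + 2×5.58×2.236 = 30.18 m. Hydraulic radius R = A/P = 91.46/30.18 = 3.03 m. Q_B = (1/0.017)·91.46·3.03^(2/3)·√0.0015 = 436.3 m³/s.
The larger discharge is 436.3 m³/s and the smaller is 46.25 m³/s; the ratio is 9.43.

9.43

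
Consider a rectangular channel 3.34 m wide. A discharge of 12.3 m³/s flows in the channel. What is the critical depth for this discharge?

For a rectangular channel, critical depth y_c = (q²/g)^(1/3) where q = Q/b = 12.3/3.34 = 3.683 m²/s.
So y_c = (3.683²/9.81)^(1/3) = 1.11 m.

y_c = 1.11 m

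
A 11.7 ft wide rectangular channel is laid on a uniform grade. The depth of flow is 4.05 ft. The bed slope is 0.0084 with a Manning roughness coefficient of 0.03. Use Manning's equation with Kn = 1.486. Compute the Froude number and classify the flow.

subcritical

Flow area A = b·y = 11.7 × 4.05 = 47.38 ft². Wetted perimeter P = b + 2y = 11.7 + 2×4.05 = 19.8 ft.
Hydraulic radius R = A/P = 47.38/19.8 = 2.393 ft.
V = (1.486/n) R^(2/3) √S = (1.486/0.03) × 2.393^(2/3) × √0.0084 = 8.122 ft/s. Hydraulic depth D_h = A/T = 47.38/11.7 = 4.05 ft.
Froude number Fr = V/√(g·D_h) = 8.122/√(32.2×4.05) = 0.711, which is less than 1, so the flow is subcritical.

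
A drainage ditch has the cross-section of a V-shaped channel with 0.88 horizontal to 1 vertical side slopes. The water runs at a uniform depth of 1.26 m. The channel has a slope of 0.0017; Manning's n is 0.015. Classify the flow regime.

For a triangular section with side slope z = 0.88: A = zy² = 0.88×1.26² = 1.397 m²; P = 2y√(1+z²) = 2×1.26×1.332 = 3.357 m.
Hydraulic radius R = A/P = 1.397/3.357 = 0.4162 m.
V = (1/n) R^(2/3) √S = (1/0.015) × 0.4162^(2/3) × √0.0017 = 1.532 m/s. Hydraulic depth D_h = A/T = 1.397/2.218 = 0.63 m.
Froude number Fr = V/√(g·D_h) = 1.532/√(9.81×0.63) = 0.616, which is less than 1, so the flow is subcritical.

subcritical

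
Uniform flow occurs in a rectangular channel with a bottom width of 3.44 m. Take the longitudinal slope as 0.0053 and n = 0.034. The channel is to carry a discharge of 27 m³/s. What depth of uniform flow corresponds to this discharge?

Manning's equation rearranged: A R^(2/3) = nQ / (1·√S) = 0.034 × 27 / (√0.0053) = 12.61.
At y = 4 m: A R^(2/3) = 15.56 — too large.
At y = 2.94 m: A R^(2/3) = 10.68 — too small.
At y = 3.36 m: A R^(2/3) = 12.6 — matches.

y_n = 3.36 m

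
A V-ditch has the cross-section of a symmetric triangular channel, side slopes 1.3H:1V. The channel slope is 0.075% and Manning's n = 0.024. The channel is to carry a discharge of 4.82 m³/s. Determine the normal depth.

Manning's equation rearranged: A R^(2/3) = nQ / (1·√S) = 0.024 × 4.82 / (√0.00075) = 4.224.
At y = 1.37 m: A R^(2/3) = 1.624 — short.
At y = 2.24 m: A R^(2/3) = 6.025 — over.
At y = 1.96 m: A R^(2/3) = 4.22 — matches.

y_n = 1.96 m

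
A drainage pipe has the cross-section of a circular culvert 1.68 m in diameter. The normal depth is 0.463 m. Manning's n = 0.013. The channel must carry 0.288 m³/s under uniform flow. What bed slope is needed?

S = 0.000329

For a circular section of diameter D = 1.68 m at depth y = 0.463 m, the central angle is θ = 2 arccos(1 − 2y/D) = 2.211 rad. Then A = (D²/8)(θ − sin θ) = 0.497 m² and P = Dθ/2 = 1.857 m.
Hydraulic radius R = A/P = 0.497/1.857 = 0.2676 m.
From Manning's equation, S = [nQ / (1 A R^(2/3))]² = [0.013 × 0.288 / (1 × 0.497 × 0.2676^(2/3))]² = 0.000329.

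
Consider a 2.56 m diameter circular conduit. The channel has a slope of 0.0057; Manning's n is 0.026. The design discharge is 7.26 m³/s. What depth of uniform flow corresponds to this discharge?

Manning's equation rearranged: A R^(2/3) = nQ / (1·√S) = 0.026 × 7.26 / (√0.0057) = 2.5.
Try y = 1.15 m: A R^(2/3) = 1.587 — short.
Try y = 1.72 m: A R^(2/3) = 3.029 — over.
Try y = 1.51 m: A R^(2/3) = 2.502 — ≈ 2.5.

y_n = 1.51 m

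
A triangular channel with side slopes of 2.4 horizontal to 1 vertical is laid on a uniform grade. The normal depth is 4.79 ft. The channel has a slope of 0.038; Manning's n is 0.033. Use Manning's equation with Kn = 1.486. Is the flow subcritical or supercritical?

For a triangular section with side slope z = 2.4: A = zy² = 2.4×4.79² = 55.07 ft²; P = 2y√(1+z²) = 2×4.79×2.6 = 24.91 ft.
Hydraulic radius R = A/P = 55.07/24.91 = 2.211 ft.
V = (1.486/n) R^(2/3) √S = (1.486/0.033) × 2.211^(2/3) × √0.038 = 14.9 ft/s. Hydraulic depth D_h = A/T = 55.07/22.99 = 2.395 ft.
Froude number Fr = V/√(g·D_h) = 14.9/√(32.2×2.395) = 1.7, which is greater than 1, so the flow is supercritical.

supercritical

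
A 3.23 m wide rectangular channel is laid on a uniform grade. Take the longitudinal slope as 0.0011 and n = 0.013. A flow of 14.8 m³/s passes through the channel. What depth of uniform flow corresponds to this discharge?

y_n = 1.95 m

Manning's equation rearranged: A R^(2/3) = nQ / (1·√S) = 0.013 × 14.8 / (√0.0011) = 5.801.
Try y = 2.37 m: A R^(2/3) = 7.452 — high.
Try y = 1.47 m: A R^(2/3) = 3.987 — low.
Try y = 1.95 m: A R^(2/3) = 5.799 — close enough.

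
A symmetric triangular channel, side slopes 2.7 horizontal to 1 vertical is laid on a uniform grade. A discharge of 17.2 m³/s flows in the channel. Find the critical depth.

At critical depth, Q² T / (g A³) = 1, i.e. A³/T = Q²/g = 17.2²/9.81 = 30.16.
Trying y = 1.68 m: A³/T = 48.78 — high.
Trying y = 1.21 m: A³/T = 9.454 — low.
Trying y = 1.53 m: A³/T = 30.56 — matches.

y_c = 1.53 m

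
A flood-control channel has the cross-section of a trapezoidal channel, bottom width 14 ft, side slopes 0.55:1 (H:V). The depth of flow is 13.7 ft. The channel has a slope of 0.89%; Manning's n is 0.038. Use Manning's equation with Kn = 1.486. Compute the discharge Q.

With bottom width b = 14 ft and side slope z = 0.55: A = (b + zy)y = (14 + 0.55×13.7)×13.7 = 295 ft²; P = b + 2y√(1+z²) = 14 + 2×13.7×1.141 = 45.27 ft.
Hydraulic radius R = A/P = 295/45.27 = 6.517 ft.
Manning's equation: Q = (1.486/n) A R^(2/3) S^(1/2) = (1.486/0.038) × 295 × 6.517^(2/3) × 0.0089^(1/2) = 3800 ft³/s.

Q = 3800 ft³/s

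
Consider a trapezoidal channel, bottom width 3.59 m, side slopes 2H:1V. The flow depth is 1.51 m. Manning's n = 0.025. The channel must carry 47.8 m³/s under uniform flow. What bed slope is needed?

S = 0.015

With bottom width b = 3.59 m and side slope z = 2: A = (b + zy)y = (3.59 + 2×1.51)×1.51 = 9.981 m²; P = b + 2y√(1+z²) = 3.59 + 2×1.51×2.236 = 10.34 m.
Hydraulic radius R = A/P = 9.981/10.34 = 0.965 m.
From Manning's equation, S = [nQ / (1 A R^(2/3))]² = [0.025 × 47.8 / (1 × 9.981 × 0.965^(2/3))]² = 0.015.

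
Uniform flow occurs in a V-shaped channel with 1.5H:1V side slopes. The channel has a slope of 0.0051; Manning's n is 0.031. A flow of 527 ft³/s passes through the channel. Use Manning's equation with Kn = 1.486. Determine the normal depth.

y_n = 7.07 ft

Manning's equation rearranged: A R^(2/3) = nQ / (1.486·√S) = 0.031 × 527 / (1.486 × √0.0051) = 153.9.
At y = 5.66 ft: A R^(2/3) = 85.05 — low.
At y = 8.82 ft: A R^(2/3) = 277.6 — high.
At y = 7.07 ft: A R^(2/3) = 153.9 — ≈ 153.9.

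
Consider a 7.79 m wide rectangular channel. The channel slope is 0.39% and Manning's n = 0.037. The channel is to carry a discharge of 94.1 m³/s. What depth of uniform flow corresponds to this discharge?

y_n = 4.41 m

Manning's equation rearranged: A R^(2/3) = nQ / (1·√S) = 0.037 × 94.1 / (√0.0039) = 55.75.
Trying y = 3.79 m: A R^(2/3) = 45.62 — too small.
Trying y = 4.41 m: A R^(2/3) = 55.77 — close enough.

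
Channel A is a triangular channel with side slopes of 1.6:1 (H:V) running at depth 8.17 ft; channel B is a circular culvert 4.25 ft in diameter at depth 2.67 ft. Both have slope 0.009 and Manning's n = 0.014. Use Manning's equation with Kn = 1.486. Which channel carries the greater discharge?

Channel A: For a triangular section with side slope z = 1.6: A = zy² = 1.6×8.17² = 106.8 ft²; P = 2y√(1+z²) = 2×8.17×1.887 = 30.83 ft. Hydraulic radius R = A/P = 106.8/30.83 = 3.464 ft. Q_A = (1.486/0.014)·106.8·3.464^(2/3)·√0.009 = 2462 ft³/s.
Channel B: For a circular section of diameter D = 4.25 ft at depth y = 2.67 ft, the central angle is θ = 2 arccos(1 − 2y/D) = 3.66 rad. Then A = (D²/8)(θ − sin θ) = 9.384 ft² and P = Dθ/2 = 7.778 ft. Hydraulic radius R = A/P = 9.384/7.778 = 1.206 ft. Q_B = (1.486/0.014)·9.384·1.206^(2/3)·√0.009 = 107.1 ft³/s.
Q_A = 2462 ft³/s vs Q_B = 107.1 ft³/s, so channel A carries more.

channel A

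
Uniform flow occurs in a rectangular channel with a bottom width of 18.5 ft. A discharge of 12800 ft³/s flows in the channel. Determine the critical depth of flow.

For a rectangular channel, critical depth y_c = (q²/g)^(1/3) where q = Q/b = 12800/18.5 = 691.9 ft²/s.
So y_c = (691.9²/32.2)^(1/3) = 24.6 ft.

y_c = 24.6 ft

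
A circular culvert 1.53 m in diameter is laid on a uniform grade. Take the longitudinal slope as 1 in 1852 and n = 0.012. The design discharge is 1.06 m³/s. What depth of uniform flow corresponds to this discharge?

y_n = 0.823 m

Manning's equation rearranged: A R^(2/3) = nQ / (1·√S) = 0.012 × 1.06 / (√0.00054) = 0.5474.
At y = 0.63 m: A R^(2/3) = 0.3442 — low.
At y = 0.823 m: A R^(2/3) = 0.5472 — matches.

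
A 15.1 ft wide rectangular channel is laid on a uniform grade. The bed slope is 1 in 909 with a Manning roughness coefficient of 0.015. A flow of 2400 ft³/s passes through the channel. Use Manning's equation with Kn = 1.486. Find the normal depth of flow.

Manning's equation rearranged: A R^(2/3) = nQ / (1.486·√S) = 0.015 × 2400 / (1.486 × √0.0011) = 730.4.
At y = 14.1 ft: A R^(2/3) = 615.7 — short.
At y = 20.7 ft: A R^(2/3) = 977.7 — over.
At y = 16.2 ft: A R^(2/3) = 729.5 — ≈ 730.4.

y_n = 16.2 ft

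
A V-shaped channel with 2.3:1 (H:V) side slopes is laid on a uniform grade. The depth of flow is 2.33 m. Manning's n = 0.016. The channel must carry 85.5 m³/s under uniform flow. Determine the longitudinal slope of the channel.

For a triangular section with side slope z = 2.3: A = zy² = 2.3×2.33² = 12.49 m²; P = 2y√(1+z²) = 2×2.33×2.508 = 11.69 m.
Hydraulic radius R = A/P = 12.49/11.69 = 1.068 m.
From Manning's equation, S = [nQ / (1 A R^(2/3))]² = [0.016 × 85.5 / (1 × 12.49 × 1.068^(2/3))]² = 0.011.

S = 0.011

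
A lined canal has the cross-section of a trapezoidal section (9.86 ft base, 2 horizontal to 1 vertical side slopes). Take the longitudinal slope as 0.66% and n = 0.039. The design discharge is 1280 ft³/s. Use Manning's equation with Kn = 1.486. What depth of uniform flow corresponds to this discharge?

y_n = 6.91 ft

Manning's equation rearranged: A R^(2/3) = nQ / (1.486·√S) = 0.039 × 1280 / (1.486 × √0.0066) = 413.5.
At y = 8.16 ft: A R^(2/3) = 591.6 — high.
At y = 5.31 ft: A R^(2/3) = 237.9 — low.
At y = 6.91 ft: A R^(2/3) = 413.3 — matches.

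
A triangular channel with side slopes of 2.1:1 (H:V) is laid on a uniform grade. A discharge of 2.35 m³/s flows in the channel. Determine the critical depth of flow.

y_c = 0.761 m

At critical depth, Q² T / (g A³) = 1, i.e. A³/T = Q²/g = 2.35²/9.81 = 0.5629.
Try y = 0.891 m: A³/T = 1.238 — over.
Try y = 0.572 m: A³/T = 0.135 — short.
Try y = 0.761 m: A³/T = 0.5628 — ≈ 0.5629.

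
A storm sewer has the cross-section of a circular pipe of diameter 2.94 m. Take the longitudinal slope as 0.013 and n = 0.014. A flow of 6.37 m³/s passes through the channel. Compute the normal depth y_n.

Manning's equation rearranged: A R^(2/3) = nQ / (1·√S) = 0.014 × 6.37 / (√0.013) = 0.7822.
At y = 0.613 m: A R^(2/3) = 0.5267 — short.
At y = 0.875 m: A R^(2/3) = 1.066 — over.
At y = 0.747 m: A R^(2/3) = 0.7821 — matches.

y_n = 0.747 m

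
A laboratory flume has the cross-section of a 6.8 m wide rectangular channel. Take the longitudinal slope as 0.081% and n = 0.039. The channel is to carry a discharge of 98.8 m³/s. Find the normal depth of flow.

y_n = 10.6 m

Manning's equation rearranged: A R^(2/3) = nQ / (1·√S) = 0.039 × 98.8 / (√0.00081) = 135.4.
At y = 12 m: A R^(2/3) = 156.2 — over.
At y = 8.79 m: A R^(2/3) = 108.7 — short.
At y = 10.6 m: A R^(2/3) = 135.4 — ≈ 135.4.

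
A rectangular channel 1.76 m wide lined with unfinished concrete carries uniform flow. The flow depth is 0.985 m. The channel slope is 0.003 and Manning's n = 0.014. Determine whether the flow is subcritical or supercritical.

Flow area A = b·y = 1.76 × 0.985 = 1.734 m². Wetted perimeter P = b + 2y = 1.76 + 2×0.985 = 3.73 m.
Hydraulic radius R = A/P = 1.734/3.73 = 0.4648 m.
V = (1/n) R^(2/3) √S = (1/0.014) × 0.4648^(2/3) × √0.003 = 2.347 m/s. Hydraulic depth D_h = A/T = 1.734/1.76 = 0.985 m.
Froude number Fr = V/√(g·D_h) = 2.347/√(9.81×0.985) = 0.755, which is less than 1, so the flow is subcritical.

subcritical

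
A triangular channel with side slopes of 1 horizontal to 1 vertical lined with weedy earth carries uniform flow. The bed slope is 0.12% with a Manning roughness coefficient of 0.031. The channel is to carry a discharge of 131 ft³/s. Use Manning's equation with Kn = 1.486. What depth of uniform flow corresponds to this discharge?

Manning's equation rearranged: A R^(2/3) = nQ / (1.486·√S) = 0.031 × 131 / (1.486 × √0.0012) = 78.89.
At y = 7.73 ft: A R^(2/3) = 116.8 — over.
At y = 6.67 ft: A R^(2/3) = 78.82 — ≈ 78.89.

y_n = 6.67 ft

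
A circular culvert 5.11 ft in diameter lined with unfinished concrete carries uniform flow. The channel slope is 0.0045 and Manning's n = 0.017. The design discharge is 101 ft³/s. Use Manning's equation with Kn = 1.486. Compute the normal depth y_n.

y_n = 3.19 ft

Manning's equation rearranged: A R^(2/3) = nQ / (1.486·√S) = 0.017 × 101 / (1.486 × √0.0045) = 17.22.
Try y = 3.76 ft: A R^(2/3) = 21.53 — over.
Try y = 2.42 ft: A R^(2/3) = 11 — short.
Try y = 3.19 ft: A R^(2/3) = 17.22 — close enough.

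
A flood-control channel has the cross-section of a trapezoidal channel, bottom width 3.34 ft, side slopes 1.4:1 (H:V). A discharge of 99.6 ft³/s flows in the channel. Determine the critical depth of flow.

At critical depth, Q² T / (g A³) = 1, i.e. A³/T = Q²/g = 99.6²/32.2 = 308.1.
Trying y = 2.77 ft: A³/T = 720.3 — high.
Trying y = 1.51 ft: A³/T = 73.81 — low.
Trying y = 2.22 ft: A³/T = 306.9 — close enough.

y_c = 2.22 ft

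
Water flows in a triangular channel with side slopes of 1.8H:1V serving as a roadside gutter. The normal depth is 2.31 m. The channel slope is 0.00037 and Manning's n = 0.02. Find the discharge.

For a triangular section with side slope z = 1.8: A = zy² = 1.8×2.31² = 9.605 m²; P = 2y√(1+z²) = 2×2.31×2.059 = 9.513 m.
Hydraulic radius R = A/P = 9.605/9.513 = 1.01 m.
Manning's equation: Q = (1/n) A R^(2/3) S^(1/2) = (1/0.02) × 9.605 × 1.01^(2/3) × 0.00037^(1/2) = 9.3 m³/s.

Q = 9.3 m³/s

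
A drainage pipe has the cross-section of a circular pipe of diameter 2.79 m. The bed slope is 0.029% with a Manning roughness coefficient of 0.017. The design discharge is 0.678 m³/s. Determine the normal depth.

y_n = 0.707 m

Manning's equation rearranged: A R^(2/3) = nQ / (1·√S) = 0.017 × 0.678 / (√0.00029) = 0.6768.
Try y = 0.574 m: A R^(2/3) = 0.4459 — low.
Try y = 0.808 m: A R^(2/3) = 0.8793 — high.
Try y = 0.707 m: A R^(2/3) = 0.6765 — matches.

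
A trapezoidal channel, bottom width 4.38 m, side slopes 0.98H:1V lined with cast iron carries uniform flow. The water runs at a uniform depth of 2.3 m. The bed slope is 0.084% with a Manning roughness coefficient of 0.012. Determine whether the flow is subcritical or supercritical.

With bottom width b = 4.38 m and side slope z = 0.98: A = (b + zy)y = (4.38 + 0.98×2.3)×2.3 = 15.26 m²; P = b + 2y√(1+z²) = 4.38 + 2×2.3×1.4 = 10.82 m.
Hydraulic radius R = A/P = 15.26/10.82 = 1.41 m.
V = (1/n) R^(2/3) √S = (1/0.012) × 1.41^(2/3) × √0.00084 = 3.037 m/s. Hydraulic depth D_h = A/T = 15.26/8.888 = 1.717 m.
Froude number Fr = V/√(g·D_h) = 3.037/√(9.81×1.717) = 0.74, which is less than 1, so the flow is subcritical.

subcritical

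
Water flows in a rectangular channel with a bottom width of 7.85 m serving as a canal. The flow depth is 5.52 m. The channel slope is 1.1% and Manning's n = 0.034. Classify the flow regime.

subcritical

Flow area A = b·y = 7.85 × 5.52 = 43.33 m². Wetted perimeter P = b + 2y = 7.85 + 2×5.52 = 18.89 m.
Hydraulic radius R = A/P = 43.33/18.89 = 2.294 m.
V = (1/n) R^(2/3) √S = (1/0.034) × 2.294^(2/3) × √0.011 = 5.365 m/s. Hydraulic depth D_h = A/T = 43.33/7.85 = 5.52 m.
Froude number Fr = V/√(g·D_h) = 5.365/√(9.81×5.52) = 0.729, which is less than 1, so the flow is subcritical.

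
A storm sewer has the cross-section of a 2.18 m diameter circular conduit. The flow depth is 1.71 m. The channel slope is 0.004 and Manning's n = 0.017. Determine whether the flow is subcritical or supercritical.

For a circular section of diameter D = 2.18 m at depth y = 1.71 m, the central angle is θ = 2 arccos(1 − 2y/D) = 4.352 rad. Then A = (D²/8)(θ − sin θ) = 3.141 m² and P = Dθ/2 = 4.743 m.
Hydraulic radius R = A/P = 3.141/4.743 = 0.6622 m.
V = (1/n) R^(2/3) √S = (1/0.017) × 0.6622^(2/3) × √0.004 = 2.826 m/s. Hydraulic depth D_h = A/T = 3.141/1.793 = 1.752 m.
Froude number Fr = V/√(g·D_h) = 2.826/√(9.81×1.752) = 0.682, which is less than 1, so the flow is subcritical.

subcritical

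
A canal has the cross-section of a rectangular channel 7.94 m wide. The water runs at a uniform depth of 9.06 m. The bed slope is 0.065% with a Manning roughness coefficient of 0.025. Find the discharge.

Q = 144 m³/s

Flow area A = b·y = 7.94 × 9.06 = 71.94 m². Wetted perimeter P = b + 2y = 7.94 + 2×9.06 = 26.06 m.
Hydraulic radius R = A/P = 71.94/26.06 = 2.76 m.
Manning's equation: Q = (1/n) A R^(2/3) S^(1/2) = (1/0.025) × 71.94 × 2.76^(2/3) × 0.00065^(1/2) = 144 m³/s.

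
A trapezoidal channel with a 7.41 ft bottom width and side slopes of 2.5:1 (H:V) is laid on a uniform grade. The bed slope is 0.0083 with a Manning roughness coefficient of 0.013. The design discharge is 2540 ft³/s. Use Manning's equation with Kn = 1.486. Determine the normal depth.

y_n = 5.44 ft

Manning's equation rearranged: A R^(2/3) = nQ / (1.486·√S) = 0.013 × 2540 / (1.486 × √0.0083) = 243.9.
At y = 6.24 ft: A R^(2/3) = 331 — over.
At y = 4.47 ft: A R^(2/3) = 158.6 — short.
At y = 5.44 ft: A R^(2/3) = 243.7 — ≈ 243.9.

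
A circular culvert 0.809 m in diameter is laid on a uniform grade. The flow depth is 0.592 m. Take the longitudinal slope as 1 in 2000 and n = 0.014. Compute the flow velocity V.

For a circular section of diameter D = 0.809 m at depth y = 0.592 m, the central angle is θ = 2 arccos(1 − 2y/D) = 4.106 rad. Then A = (D²/8)(θ − sin θ) = 0.4031 m² and P = Dθ/2 = 1.661 m.
Hydraulic radius R = A/P = 0.4031/1.661 = 0.2427 m.
From Manning's equation, V = (1/n) R^(2/3) S^(1/2) = (1/0.014) × 0.2427^(2/3) × 0.0005^(1/2) = 0.621 m/s.

V = 0.621 m/s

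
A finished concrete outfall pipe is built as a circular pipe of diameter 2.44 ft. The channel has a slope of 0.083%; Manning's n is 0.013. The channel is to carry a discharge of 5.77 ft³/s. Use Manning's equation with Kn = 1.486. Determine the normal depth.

y_n = 1.25 ft

Manning's equation rearranged: A R^(2/3) = nQ / (1.486·√S) = 0.013 × 5.77 / (1.486 × √0.00083) = 1.752.
Trying y = 1.09 ft: A R^(2/3) = 1.383 — short.
Trying y = 1.25 ft: A R^(2/3) = 1.752 — matches.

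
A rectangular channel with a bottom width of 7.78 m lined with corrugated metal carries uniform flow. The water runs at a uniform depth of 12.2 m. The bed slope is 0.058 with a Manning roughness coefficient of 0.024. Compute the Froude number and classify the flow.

supercritical

Flow area A = b·y = 7.78 × 12.2 = 94.92 m². Wetted perimeter P = b + 2y = 7.78 + 2×12.2 = 32.18 m.
Hydraulic radius R = A/P = 94.92/32.18 = 2.95 m.
V = (1/n) R^(2/3) √S = (1/0.024) × 2.95^(2/3) × √0.058 = 20.64 m/s. Hydraulic depth D_h = A/T = 94.92/7.78 = 12.2 m.
Froude number Fr = V/√(g·D_h) = 20.64/√(9.81×12.2) = 1.89, which is greater than 1, so the flow is supercritical.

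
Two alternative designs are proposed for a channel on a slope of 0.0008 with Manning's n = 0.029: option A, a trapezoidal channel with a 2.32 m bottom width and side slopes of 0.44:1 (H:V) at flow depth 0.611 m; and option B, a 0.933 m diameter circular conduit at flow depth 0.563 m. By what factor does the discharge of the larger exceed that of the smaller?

Channel A: With bottom width b = 2.32 m and side slope z = 0.44: A = (b + zy)y = (2.32 + 0.44×0.611)×0.611 = 1.582 m²; P = b + 2y√(1+z²) = 2.32 + 2×0.611×1.093 = 3.655 m. Hydraulic radius R = A/P = 1.582/3.655 = 0.4328 m. Q_A = (1/0.029)·1.582·0.4328^(2/3)·√0.0008 = 0.8827 m³/s.
Channel B: For a circular section of diameter D = 0.933 m at depth y = 0.563 m, the central angle is θ = 2 arccos(1 − 2y/D) = 3.558 rad. Then A = (D²/8)(θ − sin θ) = 0.4312 m² and P = Dθ/2 = 1.66 m. Hydraulic radius R = A/P = 0.4312/1.66 = 0.2598 m. Q_B = (1/0.029)·0.4312·0.2598^(2/3)·√0.0008 = 0.1712 m³/s.
The larger discharge is 0.8827 m³/s and the smaller is 0.1712 m³/s; the ratio is 5.15.

5.15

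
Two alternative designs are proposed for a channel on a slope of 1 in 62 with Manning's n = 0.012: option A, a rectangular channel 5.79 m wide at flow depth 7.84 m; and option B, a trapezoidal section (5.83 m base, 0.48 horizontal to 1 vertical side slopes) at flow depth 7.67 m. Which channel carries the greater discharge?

channel B

Channel A: Flow area A = b·y = 5.79 × 7.84 = 45.39 m². Wetted perimeter P = b + 2y = 5.79 + 2×7.84 = 21.47 m. Hydraulic radius R = A/P = 45.39/21.47 = 2.114 m. Q_A = (1/0.012)·45.39·2.114^(2/3)·√0.01613 = 791.4 m³/s.
Channel B: With bottom width b = 5.83 m and side slope z = 0.48: A = (b + zy)y = (5.83 + 0.48×7.67)×7.67 = 72.95 m²; P = b + 2y√(1+z²) = 5.83 + 2×7.67×1.109 = 22.85 m. Hydraulic radius R = A/P = 72.95/22.85 = 3.193 m. Q_B = (1/0.012)·72.95·3.193^(2/3)·√0.01613 = 1674 m³/s.
Q_A = 791.4 m³/s vs Q_B = 1674 m³/s, so channel B carries more.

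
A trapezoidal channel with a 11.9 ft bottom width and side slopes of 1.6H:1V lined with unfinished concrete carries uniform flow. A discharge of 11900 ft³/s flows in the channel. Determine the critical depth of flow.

At critical depth, Q² T / (g A³) = 1, i.e. A³/T = Q²/g = 11900²/32.2 = 4398000.
Trying y = 12.6 ft: A³/T = 1262000 — low.
Trying y = 17 ft: A³/T = 4430000 — ≈ 4398000.

y_c = 17 ft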